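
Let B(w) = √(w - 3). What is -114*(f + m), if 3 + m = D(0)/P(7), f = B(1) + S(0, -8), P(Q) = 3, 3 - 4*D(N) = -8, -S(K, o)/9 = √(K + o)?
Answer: 475/2 + 1938*I*√2 ≈ 237.5 + 2740.7*I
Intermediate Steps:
B(w) = √(-3 + w)
S(K, o) = -9*√(K + o)
D(N) = 11/4 (D(N) = ¾ - ¼*(-8) = ¾ + 2 = 11/4)
f = -17*I*√2 (f = √(-3 + 1) - 9*√(0 - 8) = √(-2) - 18*I*√2 = I*√2 - 18*I*√2 = -17*I*√2 ≈ -24.042*I)
m = -25/12 (m = -3 + (11/4)/3 = -3 + (11/4)*(⅓) = -3 + 11/12 = -25/12 ≈ -2.0833)
-114*(f + m) = -114*(-17*I*√2 - 25/12) = -114*(-25/12 - 17*I*√2) = 475/2 + 1938*I*√2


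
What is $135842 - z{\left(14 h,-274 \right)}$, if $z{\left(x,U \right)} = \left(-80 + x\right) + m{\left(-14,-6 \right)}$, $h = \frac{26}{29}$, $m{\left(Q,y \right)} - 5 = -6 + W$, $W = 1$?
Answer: $\frac{3941374}{29} \approx 1.3591 \cdot 10^{5}$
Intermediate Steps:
$m{\left(Q,y \right)} = 0$ ($m{\left(Q,y \right)} = 5 + \left(-6 + 1\right) = 5 - 5 = 0$)
$h = \frac{26}{29}$ ($h = 26 \cdot \frac{1}{29} = \frac{26}{29} \approx 0.89655$)
$z{\left(x,U \right)} = -80 + x$ ($z{\left(x,U \right)} = \left(-80 + x\right) + 0 = -80 + x$)
$135842 - z{\left(14 h,-274 \right)} = 135842 - \left(-80 + 14 \cdot \frac{26}{29}\right) = 135842 - \left(-80 + \frac{364}{29}\right) = 135842 - - \frac{1956}{29} = 135842 + \frac{1956}{29} = \frac{3941374}{29}$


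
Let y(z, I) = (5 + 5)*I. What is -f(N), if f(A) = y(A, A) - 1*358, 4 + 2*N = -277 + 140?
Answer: 1063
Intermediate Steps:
y(z, I) = 10*I
N = -141/2 (N = -2 + (-277 + 140)/2 = -2 + (½)*(-137) = -2 - 137/2 = -141/2 ≈ -70.500)
f(A) = -358 + 10*A (f(A) = 10*A - 1*358 = 10*A - 358 = -358 + 10*A)
-f(N) = -(-358 + 10*(-141/2)) = -(-358 - 705) = -1*(-1063) = 1063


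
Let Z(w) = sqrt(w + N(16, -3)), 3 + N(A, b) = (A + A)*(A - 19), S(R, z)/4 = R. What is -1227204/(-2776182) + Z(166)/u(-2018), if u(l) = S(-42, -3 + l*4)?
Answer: 204534/462697 - sqrt(67)/168 ≈ 0.39332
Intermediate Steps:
S(R, z) = 4*R
N(A, b) = -3 + 2*A*(-19 + A) (N(A, b) = -3 + (A + A)*(A - 19) = -3 + (2*A)*(-19 + A) = -3 + 2*A*(-19 + A))
Z(w) = sqrt(-99 + w) (Z(w) = sqrt(w + (-3 - 38*16 + 2*16**2)) = sqrt(w + (-3 - 608 + 2*256)) = sqrt(w + (-3 - 608 + 512)) = sqrt(w - 99) = sqrt(-99 + w))
u(l) = -168 (u(l) = 4*(-42) = -168)
-1227204/(-2776182) + Z(166)/u(-2018) = -1227204/(-2776182) + sqrt(-99 + 166)/(-168) = -1227204*(-1/2776182) + sqrt(67)*(-1/168) = 204534/462697 - sqrt(67)/168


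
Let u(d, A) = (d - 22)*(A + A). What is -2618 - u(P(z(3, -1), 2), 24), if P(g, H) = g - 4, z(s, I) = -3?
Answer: -1226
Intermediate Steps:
P(g, H) = -4 + g
u(d, A) = 2*A*(-22 + d) (u(d, A) = (-22 + d)*(2*A) = 2*A*(-22 + d))
-2618 - u(P(z(3, -1), 2), 24) = -2618 - 2*24*(-22 + (-4 - 3)) = -2618 - 2*24*(-22 - 7) = -2618 - 2*24*(-29) = -2618 - 1*(-1392) = -2618 + 1392 = -1226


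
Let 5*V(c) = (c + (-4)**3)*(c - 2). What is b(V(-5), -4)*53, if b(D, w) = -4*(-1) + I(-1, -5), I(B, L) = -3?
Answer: 53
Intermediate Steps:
V(c) = (-64 + c)*(-2 + c)/5 (V(c) = ((c + (-4)**3)*(c - 2))/5 = ((c - 64)*(-2 + c))/5 = ((-64 + c)*(-2 + c))/5 = (-64 + c)*(-2 + c)/5)
b(D, w) = 1 (b(D, w) = -4*(-1) - 3 = 4 - 3 = 1)
b(V(-5), -4)*53 = 1*53 = 53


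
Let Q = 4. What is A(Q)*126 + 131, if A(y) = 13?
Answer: 1769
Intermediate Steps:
A(Q)*126 + 131 = 13*126 + 131 = 1638 + 131 = 1769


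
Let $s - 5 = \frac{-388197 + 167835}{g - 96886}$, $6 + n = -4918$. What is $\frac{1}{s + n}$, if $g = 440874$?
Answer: $- \frac{171994}{846148667} \approx -0.00020327$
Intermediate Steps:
$n = -4924$ ($n = -6 - 4918 = -4924$)
$s = \frac{749789}{171994}$ ($s = 5 + \frac{-388197 + 167835}{440874 - 96886} = 5 - \frac{220362}{343988} = 5 - \frac{110181}{171994} = \frac{749789}{171994} \approx 4.3594$)
$\frac{1}{s + n} = \frac{1}{\frac{749789}{171994} - 4924} = \frac{1}{- \frac{846148667}{171994}} = - \frac{171994}{846148667}$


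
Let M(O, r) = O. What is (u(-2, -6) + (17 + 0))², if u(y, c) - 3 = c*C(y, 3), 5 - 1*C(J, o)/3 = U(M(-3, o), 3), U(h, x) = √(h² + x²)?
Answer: 10732 - 7560*√2 ≈ 40.545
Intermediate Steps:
C(J, o) = 15 - 9*√2 (C(J, o) = 15 - 3*√((-3)² + 3²) = 15 - 3*√(9 + 9) = 15 - 9*√2)
u(y, c) = 3 + c*(15 - 9*√2)
(u(-2, -6) + (17 + 0))² = ((3 + 3*(-6)*(5 - 3*√2)) + (17 + 0))² = ((3 + (-90 + 54*√2)) + 17)² = ((-87 + 54*√2) + 17)² = (-70 + 54*√2)²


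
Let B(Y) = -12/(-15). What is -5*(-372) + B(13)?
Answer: 9304/5 ≈ 1860.8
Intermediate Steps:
B(Y) = ⅘ (B(Y) = -12*(-1/15) = ⅘)
-5*(-372) + B(13) = -5*(-372) + ⅘ = 1860 + ⅘ = 9304/5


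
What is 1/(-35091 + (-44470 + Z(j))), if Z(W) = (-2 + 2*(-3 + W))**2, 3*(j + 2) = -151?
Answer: -9/601805 ≈ -1.4955e-5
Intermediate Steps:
j = -157/3 (j = -2 + (1/3)*(-151) = -2 - 151/3 = -157/3 ≈ -52.333)
Z(W) = (-8 + 2*W)**2 (Z(W) = (-2 + (-6 + 2*W))**2 = (-8 + 2*W)**2)
1/(-35091 + (-44470 + Z(j))) = 1/(-35091 + (-44470 + 4*(-4 - 157/3)**2)) = 1/(-35091 + (-44470 + 4*(-169/3)**2)) = 1/(-35091 + (-44470 + 4*(28561/9))) = 1/(-35091 + (-44470 + 114244/9)) = 1/(-35091 - 285986/9) = 1/(-601805/9) = -9/601805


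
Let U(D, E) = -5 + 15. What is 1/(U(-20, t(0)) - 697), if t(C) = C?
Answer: -1/687 ≈ -0.0014556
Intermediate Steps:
U(D, E) = 10
1/(U(-20, t(0)) - 697) = 1/(10 - 697) = 1/(-687) = -1/687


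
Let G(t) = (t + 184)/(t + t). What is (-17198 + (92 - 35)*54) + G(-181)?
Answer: -5111443/362 ≈ -14120.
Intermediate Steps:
G(t) = (184 + t)/(2*t) (G(t) = (184 + t)/((2*t)) = (184 + t)*(1/(2*t)) = (184 + t)/(2*t))
(-17198 + (92 - 35)*54) + G(-181) = (-17198 + (92 - 35)*54) + (1/2)*(184 - 181)/(-181) = (-17198 + 57*54) + (1/2)*(-1/181)*3 = (-17198 + 3078) - 3/362 = -14120 - 3/362 = -5111443/362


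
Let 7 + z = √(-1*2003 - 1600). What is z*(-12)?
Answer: 84 - 12*I*√3603 ≈ 84.0 - 720.3*I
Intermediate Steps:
z = -7 + I*√3603 (z = -7 + √(-1*2003 - 1600) = -7 + √(-2003 - 1600) = -7 + √(-3603) = -7 + I*√3603 ≈ -7.0 + 60.025*I)
z*(-12) = (-7 + I*√3603)*(-12) = 84 - 12*I*√3603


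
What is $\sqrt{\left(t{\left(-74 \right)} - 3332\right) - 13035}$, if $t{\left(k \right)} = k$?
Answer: $i \sqrt{16441} \approx 128.22 i$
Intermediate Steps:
$\sqrt{\left(t{\left(-74 \right)} - 3332\right) - 13035} = \sqrt{\left(-74 - 3332\right) - 13035} = \sqrt{-3406 - 13035} = \sqrt{-16441} = i \sqrt{16441}$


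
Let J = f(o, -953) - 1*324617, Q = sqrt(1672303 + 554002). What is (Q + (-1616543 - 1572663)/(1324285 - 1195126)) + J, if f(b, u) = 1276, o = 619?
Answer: -41765589425/129159 + sqrt(2226305) ≈ -3.2187e+5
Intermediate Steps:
Q = sqrt(2226305) ≈ 1492.1
J = -323341 (J = 1276 - 1*324617 = 1276 - 324617 = -323341)
(Q + (-1616543 - 1572663)/(1324285 - 1195126)) + J = (sqrt(2226305) + (-1616543 - 1572663)/(1324285 - 1195126)) - 323341 = (sqrt(2226305) - 3189206/129159) - 323341 = (-3189206/129159 + sqrt(2226305)) - 323341 = -41765589425/129159 + sqrt(2226305)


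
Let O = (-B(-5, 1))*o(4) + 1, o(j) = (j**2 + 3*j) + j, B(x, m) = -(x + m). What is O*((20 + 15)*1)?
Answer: -4445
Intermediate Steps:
B(x, m) = -m - x (B(x, m) = -(m + x) = -m - x)
o(j) = j**2 + 4*j
O = -127 (O = (-(-1*1 - 1*(-5)))*(4*(4 + 4)) + 1 = (-(-1 + 5))*(4*8) + 1 = -1*4*32 + 1 = -4*32 + 1 = -128 + 1 = -127)
O*((20 + 15)*1) = -127*(20 + 15) = -4445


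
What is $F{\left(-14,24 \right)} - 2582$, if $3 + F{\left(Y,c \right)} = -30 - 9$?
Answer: $-2624$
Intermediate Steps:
$F{\left(Y,c \right)} = -42$ ($F{\left(Y,c \right)} = -3 - 39 = -42$)
$F{\left(-14,24 \right)} - 2582 = -42 - 2582 = -2624$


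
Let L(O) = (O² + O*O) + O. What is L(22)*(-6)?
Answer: -5940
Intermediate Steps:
L(O) = O + 2*O² (L(O) = (O² + O²) + O = 2*O² + O = O + 2*O²)
L(22)*(-6) = (22*(1 + 2*22))*(-6) = (22*(1 + 44))*(-6) = (22*45)*(-6) = 990*(-6) = -5940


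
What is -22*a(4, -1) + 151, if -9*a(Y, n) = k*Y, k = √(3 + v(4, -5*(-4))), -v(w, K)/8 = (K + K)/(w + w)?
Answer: 151 + 88*I*√37/9 ≈ 151.0 + 59.476*I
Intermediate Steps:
v(w, K) = -8*K/w (v(w, K) = -8*(K + K)/(w + w) = -8*2*K/(2*w) = -8*2*K*1/(2*w) = -8*K/w)
k = I*√37 (k = √(3 - 8*(-5*(-4))/4) = √(3 - 8*20*¼) = √(3 - 40) = √(-37) = I*√37 ≈ 6.0828*I)
a(Y, n) = -I*Y*√37/9 (a(Y, n) = -I*√37*Y/9 = -I*Y*√37/9)
-22*a(4, -1) + 151 = -(-22)*I*4*√37/9 + 151 = -(-88)*I*√37/9 + 151 = 88*I*√37/9 + 151 = 151 + 88*I*√37/9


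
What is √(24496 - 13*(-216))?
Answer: 2*√6826 ≈ 165.24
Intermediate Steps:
√(24496 - 13*(-216)) = √(24496 + 2808) = √27304 = 2*√6826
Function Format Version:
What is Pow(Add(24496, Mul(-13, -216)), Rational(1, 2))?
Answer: Mul(2, Pow(6826, Rational(1, 2))) ≈ 165.24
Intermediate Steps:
Pow(Add(24496, Mul(-13, -216)), Rational(1, 2)) = Pow(Add(24496, 2808), Rational(1, 2)) = Pow(27304, Rational(1, 2)) = Mul(2, Pow(6826, Rational(1, 2)))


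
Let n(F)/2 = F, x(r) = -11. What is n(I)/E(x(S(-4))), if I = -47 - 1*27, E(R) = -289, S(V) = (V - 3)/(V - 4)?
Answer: 148/289 ≈ 0.51211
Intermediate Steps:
S(V) = (-3 + V)/(-4 + V)
I = -74 (I = -47 - 27 = -74)
n(F) = 2*F
n(I)/E(x(S(-4))) = (2*(-74))/(-289) = -148*(-1/289) = 148/289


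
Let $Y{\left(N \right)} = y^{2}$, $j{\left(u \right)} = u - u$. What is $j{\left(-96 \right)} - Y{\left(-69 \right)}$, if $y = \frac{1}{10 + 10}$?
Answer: $- \frac{1}{400} \approx -0.0025$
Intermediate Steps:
$j{\left(u \right)} = 0$
$y = \frac{1}{20} \approx 0.05$
$Y{\left(N \right)} = \frac{1}{400}$ ($Y{\left(N \right)} = \left(\frac{1}{20}\right)^{2} = \frac{1}{400}$)
$j{\left(-96 \right)} - Y{\left(-69 \right)} = 0 - \frac{1}{400} = - \frac{1}{400}$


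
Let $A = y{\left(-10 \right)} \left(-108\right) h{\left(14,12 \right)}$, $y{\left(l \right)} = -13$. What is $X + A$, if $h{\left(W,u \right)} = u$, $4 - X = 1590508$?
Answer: $-1573656$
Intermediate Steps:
$X = -1590504$ ($X = 4 - 1590508 = -1590504$)
$A = 16848$ ($A = \left(-13\right) \left(-108\right) 12 = 1404 \cdot 12 = 16848$)
$X + A = -1590504 + 16848 = -1573656$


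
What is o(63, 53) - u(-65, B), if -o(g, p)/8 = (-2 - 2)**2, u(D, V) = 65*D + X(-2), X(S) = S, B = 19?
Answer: 4099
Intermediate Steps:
u(D, V) = -2 + 65*D (u(D, V) = 65*D - 2 = -2 + 65*D)
o(g, p) = -128 (o(g, p) = -8*(-2 - 2)**2 = -8*(-4)**2 = -8*16 = -128)
o(63, 53) - u(-65, B) = -128 - (-2 + 65*(-65)) = -128 - (-2 - 4225) = -128 - 1*(-4227) = -128 + 4227 = 4099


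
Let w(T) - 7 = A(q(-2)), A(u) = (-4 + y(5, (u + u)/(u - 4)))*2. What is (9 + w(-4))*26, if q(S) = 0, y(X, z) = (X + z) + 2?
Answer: 572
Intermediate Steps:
y(X, z) = 2 + X + z
A(u) = 6 + 4*u/(-4 + u) (A(u) = (-4 + (2 + 5 + (u + u)/(u - 4)))*2 = (-4 + (2 + 5 + (2*u)/(-4 + u)))*2 = (-4 + (2 + 5 + 2*u/(-4 + u)))*2 = (-4 + (7 + 2*u/(-4 + u)))*2 = (3 + 2*u/(-4 + u))*2 = 6 + 4*u/(-4 + u))
w(T) = 13 (w(T) = 7 + 2*(-12 + 5*0)/(-4 + 0) = 7 + 2*(-12 + 0)/(-4) = 7 + 2*(-1/4)*(-12) = 7 + 6 = 13)
(9 + w(-4))*26 = (9 + 13)*26 = 22*26 = 572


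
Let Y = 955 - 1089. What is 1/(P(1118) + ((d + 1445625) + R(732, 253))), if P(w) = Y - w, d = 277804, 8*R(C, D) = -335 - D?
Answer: 2/3444207 ≈ 5.8069e-7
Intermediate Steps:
R(C, D) = -335/8 - D/8 (R(C, D) = (-335 - D)/8 = -335/8 - D/8)
Y = -134
P(w) = -134 - w
1/(P(1118) + ((d + 1445625) + R(732, 253))) = 1/((-134 - 1*1118) + ((277804 + 1445625) + (-335/8 - ⅛*253))) = 1/((-134 - 1118) + (1723429 + (-335/8 - 253/8))) = 1/(-1252 + (1723429 - 147/2)) = 1/(-1252 + 3446711/2) = 1/(3444207/2) = 2/3444207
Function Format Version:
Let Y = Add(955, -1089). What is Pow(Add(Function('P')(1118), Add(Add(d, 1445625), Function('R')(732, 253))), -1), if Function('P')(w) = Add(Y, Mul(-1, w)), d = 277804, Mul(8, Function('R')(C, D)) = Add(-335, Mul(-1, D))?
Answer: Rational(2, 3444207) ≈ 5.8069e-7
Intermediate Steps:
Function('R')(C, D) = Add(Rational(-335, 8), Mul(Rational(-1, 8), D)) (Function('R')(C, D) = Mul(Rational(1, 8), Add(-335, Mul(-1, D))) = Add(Rational(-335, 8), Mul(Rational(-1, 8), D)))
Y = -134
Function('P')(w) = Add(-134, Mul(-1, w))
Pow(Add(Function('P')(1118), Add(Add(d, 1445625), Function('R')(732, 253))), -1) = Pow(Add(Add(-134, Mul(-1, 1118)), Add(Add(277804, 1445625), Add(Rational(-335, 8), Mul(Rational(-1, 8), 253)))), -1) = Pow(Add(Add(-134, -1118), Add(1723429, Add(Rational(-335, 8), Rational(-253, 8)))), -1) = Pow(Add(-1252, Add(1723429, Rational(-147, 2))), -1) = Pow(Add(-1252, Rational(3446711, 2)), -1) = Pow(Rational(3444207, 2), -1) = Rational(2, 3444207)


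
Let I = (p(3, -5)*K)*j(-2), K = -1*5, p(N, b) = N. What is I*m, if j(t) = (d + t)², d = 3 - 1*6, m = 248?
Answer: -93000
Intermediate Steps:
d = -3 (d = 3 - 6 = -3)
j(t) = (-3 + t)²
K = -5
I = -375 (I = (3*(-5))*(-3 - 2)² = -15*(-5)² = -15*25 = -375)
I*m = -375*248 = -93000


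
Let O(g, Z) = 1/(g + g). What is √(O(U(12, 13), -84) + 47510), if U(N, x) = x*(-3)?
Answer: √289050762/78 ≈ 217.97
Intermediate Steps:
U(N, x) = -3*x
O(g, Z) = 1/(2*g)
√(O(U(12, 13), -84) + 47510) = √(1/(2*((-3*13))) + 47510) = √((½)/(-39) + 47510) = √((½)*(-1/39) + 47510) = √(-1/78 + 47510) = √(3705779/78) = √289050762/78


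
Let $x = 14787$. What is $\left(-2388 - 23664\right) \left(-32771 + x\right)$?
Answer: $468519168$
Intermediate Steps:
$\left(-2388 - 23664\right) \left(-32771 + x\right) = \left(-2388 - 23664\right) \left(-32771 + 14787\right) = \left(-26052\right) \left(-17984\right) = 468519168$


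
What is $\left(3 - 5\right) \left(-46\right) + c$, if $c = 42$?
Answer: $134$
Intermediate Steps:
$\left(3 - 5\right) \left(-46\right) + c = \left(3 - 5\right) \left(-46\right) + 42 = \left(-2\right) \left(-46\right) + 42 = 92 + 42 = 134$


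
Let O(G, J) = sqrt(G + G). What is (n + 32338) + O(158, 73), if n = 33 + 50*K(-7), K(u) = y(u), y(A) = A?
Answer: 32021 + 2*sqrt(79) ≈ 32039.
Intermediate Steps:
O(G, J) = sqrt(2)*sqrt(G) (O(G, J) = sqrt(2*G) = sqrt(2)*sqrt(G))
K(u) = u
n = -317 (n = 33 + 50*(-7) = 33 - 350 = -317)
(n + 32338) + O(158, 73) = (-317 + 32338) + sqrt(2)*sqrt(158) = 32021 + 2*sqrt(79)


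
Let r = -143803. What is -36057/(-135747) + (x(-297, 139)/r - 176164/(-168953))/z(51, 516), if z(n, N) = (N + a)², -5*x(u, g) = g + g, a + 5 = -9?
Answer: 183973978253673004763/692612432219667044910 ≈ 0.26562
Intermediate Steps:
a = -14 (a = -5 - 9 = -14)
x(u, g) = -2*g/5 (x(u, g) = -(g + g)/5 = -2*g/5)
z(n, N) = (-14 + N)² (z(n, N) = (N - 14)² = (-14 + N)²)
-36057/(-135747) + (x(-297, 139)/r - 176164/(-168953))/z(51, 516) = -36057/(-135747) + (-⅖*139/(-143803) - 176164/(-168953))/((-14 + 516)²) = -36057*(-1/135747) + (-278/5*(-1/143803) - 176164*(-1/168953))/(502²) = 12019/45249 + (278/719015 + 176164/168953)/252004 = 12019/45249 + (126711527394/121479741295)*(1/252004) = 12019/45249 + 63355763697/15306690362652590 = 183973978253673004763/692612432219667044910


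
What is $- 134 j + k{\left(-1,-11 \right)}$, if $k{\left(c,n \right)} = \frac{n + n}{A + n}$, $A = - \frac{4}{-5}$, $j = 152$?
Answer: $- \frac{1038658}{51} \approx -20366.0$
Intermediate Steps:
$A = \frac{4}{5}$ ($A = \left(-4\right) \left(- \frac{1}{5}\right) = \frac{4}{5} \approx 0.8$)
$k{\left(c,n \right)} = \frac{2 n}{\frac{4}{5} + n}$ ($k{\left(c,n \right)} = \frac{n + n}{\frac{4}{5} + n} = \frac{2 n}{\frac{4}{5} + n}$)
$- 134 j + k{\left(-1,-11 \right)} = \left(-134\right) 152 + 10 \left(-11\right) \frac{1}{4 + 5 \left(-11\right)} = -20368 + 10 \left(-11\right) \frac{1}{4 - 55} = -20368 + 10 \left(-11\right) \frac{1}{-51} = -20368 + 10 \left(-11\right) \left(- \frac{1}{51}\right) = -20368 + \frac{110}{51} = - \frac{1038658}{51}$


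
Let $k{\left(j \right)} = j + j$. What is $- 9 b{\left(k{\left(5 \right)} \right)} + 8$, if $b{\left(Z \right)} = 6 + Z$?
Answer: $-136$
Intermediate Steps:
$k{\left(j \right)} = 2 j$
$- 9 b{\left(k{\left(5 \right)} \right)} + 8 = - 9 \left(6 + 2 \cdot 5\right) + 8 = - 9 \left(6 + 10\right) + 8 = \left(-9\right) 16 + 8 = -144 + 8 = -136$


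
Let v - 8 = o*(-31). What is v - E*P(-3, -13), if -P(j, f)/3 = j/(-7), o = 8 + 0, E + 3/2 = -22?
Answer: -3783/14 ≈ -270.21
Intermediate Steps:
E = -47/2 (E = -3/2 - 22 = -47/2 ≈ -23.500)
o = 8
P(j, f) = 3*j/7 (P(j, f) = -3*j/(-7) = -3*j*(-1)/7 = -(-3)*j/7 = 3*j/7)
v = -240 (v = 8 + 8*(-31) = 8 - 248 = -240)
v - E*P(-3, -13) = -240 - (-47)*(3/7)*(-3)/2 = -240 - (-47)*(-9)/(2*7) = -240 - 1*423/14 = -240 - 423/14 = -3783/14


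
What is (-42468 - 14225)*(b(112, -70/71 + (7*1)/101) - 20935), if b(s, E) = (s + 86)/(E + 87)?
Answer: 1371868614389/1156 ≈ 1.1867e+9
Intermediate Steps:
b(s, E) = (86 + s)/(87 + E)
(-42468 - 14225)*(b(112, -70/71 + (7*1)/101) - 20935) = (-42468 - 14225)*((86 + 112)/(87 + (-70/71 + (7*1)/101)) - 20935) = -56693*(198/(87 + (-70*1/71 + 7*(1/101))) - 20935) = -56693*(198/(87 + (-70/71 + 7/101)) - 20935) = -56693*(198/(87 - 6573/7171) - 20935) = -56693*(198/(617304/7171) - 20935) = -56693*((7171/617304)*198 - 20935) = -56693*(236643/102884 - 20935) = -56693*(-2153639897/102884) = 1371868614389/1156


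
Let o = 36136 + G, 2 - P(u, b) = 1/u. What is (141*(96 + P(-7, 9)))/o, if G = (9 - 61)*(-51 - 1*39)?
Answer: 96867/285712 ≈ 0.33904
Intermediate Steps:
P(u, b) = 2 - 1/u
G = 4680 (G = -52*(-51 - 39) = -52*(-90) = 4680)
o = 40816 (o = 36136 + 4680 = 40816)
(141*(96 + P(-7, 9)))/o = (141*(96 + (2 - 1/(-7))))/40816 = (141*(96 + (2 - 1*(-⅐))))*(1/40816) = (141*(96 + (2 + ⅐)))*(1/40816) = (141*(96 + 15/7))*(1/40816) = (141*(687/7))*(1/40816) = (96867/7)*(1/40816) = 96867/285712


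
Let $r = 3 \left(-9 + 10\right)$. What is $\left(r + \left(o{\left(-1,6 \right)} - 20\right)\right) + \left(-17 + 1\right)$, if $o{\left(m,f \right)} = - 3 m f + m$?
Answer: $-16$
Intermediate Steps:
$o{\left(m,f \right)} = m - 3 f m$ ($o{\left(m,f \right)} = - 3 f m + m = m - 3 f m$)
$r = 3$ ($r = 3 \cdot 1 = 3$)
$\left(r + \left(o{\left(-1,6 \right)} - 20\right)\right) + \left(-17 + 1\right) = \left(3 - \left(21 - 18\right)\right) + \left(-17 + 1\right) = \left(3 - 3\right) - 16 = 0 - 16 = -16$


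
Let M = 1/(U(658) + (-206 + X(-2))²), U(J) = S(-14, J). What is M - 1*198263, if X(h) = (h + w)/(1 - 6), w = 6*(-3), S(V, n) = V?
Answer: -8087147769/40790 ≈ -1.9826e+5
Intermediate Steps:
w = -18
X(h) = 18/5 - h/5 (X(h) = (h - 18)/(1 - 6) = (-18 + h)/(-5) = (-18 + h)*(-⅕) = 18/5 - h/5)
U(J) = -14
M = 1/40790 (M = 1/(-14 + (-206 + (18/5 - ⅕*(-2)))²) = 1/(-14 + (-206 + (18/5 + ⅖))²) = 1/(-14 + (-206 + 4)²) = 1/(-14 + (-202)²) = 1/(-14 + 40804) = 1/40790 ≈ 2.4516e-5)
M - 1*198263 = 1/40790 - 1*198263 = 1/40790 - 198263 = -8087147769/40790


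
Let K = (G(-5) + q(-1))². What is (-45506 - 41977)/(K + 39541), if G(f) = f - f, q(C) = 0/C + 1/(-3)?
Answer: -787347/355870 ≈ -2.2125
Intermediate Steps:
q(C) = -⅓ (q(C) = 0 + 1*(-⅓) = 0 - ⅓ = -⅓)
G(f) = 0
K = ⅑ (K = (0 - ⅓)² = (-⅓)² = ⅑ ≈ 0.11111)
(-45506 - 41977)/(K + 39541) = (-45506 - 41977)/(⅑ + 39541) = -87483/355870/9 = -87483*9/355870 = -787347/355870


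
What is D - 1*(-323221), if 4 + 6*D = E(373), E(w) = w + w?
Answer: 970034/3 ≈ 3.2334e+5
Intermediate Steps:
E(w) = 2*w
D = 371/3 (D = -2/3 + (2*373)/6 = -2/3 + (1/6)*746 = -2/3 + 373/3 = 371/3 ≈ 123.67)
D - 1*(-323221) = 371/3 - 1*(-323221) = 371/3 + 323221 = 970034/3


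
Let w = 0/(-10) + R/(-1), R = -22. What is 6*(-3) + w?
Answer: 4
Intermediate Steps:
w = 22 (w = 0/(-10) - 22/(-1) = 0*(-⅒) - 22*(-1) = 0 + 22 = 22)
6*(-3) + w = 6*(-3) + 22 = -18 + 22 = 4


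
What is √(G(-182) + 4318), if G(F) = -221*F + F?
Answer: √44358 ≈ 210.61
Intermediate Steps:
G(F) = -220*F
√(G(-182) + 4318) = √(-220*(-182) + 4318) = √(40040 + 4318) = √44358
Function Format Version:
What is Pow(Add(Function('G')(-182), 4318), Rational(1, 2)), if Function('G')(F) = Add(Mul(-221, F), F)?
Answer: Pow(44358, Rational(1, 2)) ≈ 210.61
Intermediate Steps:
Function('G')(F) = Mul(-220, F)
Pow(Add(Function('G')(-182), 4318), Rational(1, 2)) = Pow(Add(Mul(-220, -182), 4318), Rational(1, 2)) = Pow(Add(40040, 4318), Rational(1, 2)) = Pow(44358, Rational(1, 2))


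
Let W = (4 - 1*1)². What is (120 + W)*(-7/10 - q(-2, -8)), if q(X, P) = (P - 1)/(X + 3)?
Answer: 10707/10 ≈ 1070.7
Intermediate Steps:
W = 9 (W = (4 - 1)² = 3² = 9)
q(X, P) = (-1 + P)/(3 + X)
(120 + W)*(-7/10 - q(-2, -8)) = (120 + 9)*(-7/10 - (-1 - 8)/(3 - 2)) = 129*(-7*⅒ - (-9)/1) = 129*(-7/10 - (-9)) = 129*(-7/10 - 1*(-9)) = 129*(-7/10 + 9) = 129*(83/10) = 10707/10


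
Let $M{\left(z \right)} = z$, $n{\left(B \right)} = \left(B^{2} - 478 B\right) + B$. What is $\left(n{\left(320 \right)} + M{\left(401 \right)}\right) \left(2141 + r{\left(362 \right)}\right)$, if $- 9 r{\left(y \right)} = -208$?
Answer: $- \frac{323571401}{3} \approx -1.0786 \cdot 10^{8}$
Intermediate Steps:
$n{\left(B \right)} = B^{2} - 477 B$
$r{\left(y \right)} = \frac{208}{9}$ ($r{\left(y \right)} = \left(- \frac{1}{9}\right) \left(-208\right) = \frac{208}{9}$)
$\left(n{\left(320 \right)} + M{\left(401 \right)}\right) \left(2141 + r{\left(362 \right)}\right) = \left(320 \left(-477 + 320\right) + 401\right) \left(2141 + \frac{208}{9}\right) = \left(320 \left(-157\right) + 401\right) \frac{19477}{9} = \left(-50240 + 401\right) \frac{19477}{9} = \left(-49839\right) \frac{19477}{9} = - \frac{323571401}{3}$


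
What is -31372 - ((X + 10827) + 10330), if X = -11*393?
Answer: -48206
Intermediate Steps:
X = -4323
-31372 - ((X + 10827) + 10330) = -31372 - ((-4323 + 10827) + 10330) = -31372 - (6504 + 10330) = -31372 - 1*16834 = -31372 - 16834 = -48206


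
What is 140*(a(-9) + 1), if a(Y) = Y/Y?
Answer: 280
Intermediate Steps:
a(Y) = 1
140*(a(-9) + 1) = 140*(1 + 1) = 140*2 = 280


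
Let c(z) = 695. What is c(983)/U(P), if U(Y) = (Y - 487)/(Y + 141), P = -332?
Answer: 132745/819 ≈ 162.08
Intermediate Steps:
U(Y) = (-487 + Y)/(141 + Y)
c(983)/U(P) = 695/(((-487 - 332)/(141 - 332))) = 695/((-819/(-191))) = 695/((-1/191*(-819))) = 695/(819/191) = 695*(191/819) = 132745/819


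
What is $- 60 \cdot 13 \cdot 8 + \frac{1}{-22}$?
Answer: $- \frac{137281}{22} \approx -6240.0$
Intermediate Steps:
$- 60 \cdot 13 \cdot 8 + \frac{1}{-22} = \left(-60\right) 104 - \frac{1}{22} = -6240 - \frac{1}{22} = - \frac{137281}{22}$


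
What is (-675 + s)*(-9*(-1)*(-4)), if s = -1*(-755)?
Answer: -2880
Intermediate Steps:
s = 755
(-675 + s)*(-9*(-1)*(-4)) = (-675 + 755)*(-9*(-1)*(-4)) = 80*(9*(-4)) = 80*(-36) = -2880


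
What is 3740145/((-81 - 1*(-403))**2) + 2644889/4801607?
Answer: 792736481917/21645644356 ≈ 36.623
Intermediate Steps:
3740145/((-81 - 1*(-403))**2) + 2644889/4801607 = 3740145/((-81 + 403)**2) + 2644889*(1/4801607) = 3740145/(322**2) + 2644889/4801607 = 3740145/103684 + 2644889/4801607 = 3740145*(1/103684) + 2644889/4801607 = 162615/4508 + 2644889/4801607 = 792736481917/21645644356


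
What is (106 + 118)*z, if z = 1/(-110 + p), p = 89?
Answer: -32/3 ≈ -10.667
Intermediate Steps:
z = -1/21 (z = 1/(-110 + 89) = 1/(-21) = -1/21 ≈ -0.047619)
(106 + 118)*z = (106 + 118)*(-1/21) = 224*(-1/21) = -32/3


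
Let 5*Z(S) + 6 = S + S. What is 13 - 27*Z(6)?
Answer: -97/5 ≈ -19.400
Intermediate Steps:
Z(S) = -6/5 + 2*S/5 (Z(S) = -6/5 + (S + S)/5 = -6/5 + (2*S)/5 = -6/5 + 2*S/5)
13 - 27*Z(6) = 13 - 27*(-6/5 + (2/5)*6) = 13 - 27*(-6/5 + 12/5) = 13 - 27*6/5 = 13 - 162/5 = -97/5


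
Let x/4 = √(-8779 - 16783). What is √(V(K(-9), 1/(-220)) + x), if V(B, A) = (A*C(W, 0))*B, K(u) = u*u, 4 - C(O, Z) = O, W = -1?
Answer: √(-891 + 1936*I*√25562)/22 ≈ 17.856 + 17.908*I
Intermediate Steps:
C(O, Z) = 4 - O
K(u) = u²
x = 4*I*√25562 (x = 4*√(-8779 - 16783) = 4*√(-25562) = 4*(I*√25562) = 4*I*√25562 ≈ 639.52*I)
V(B, A) = 5*A*B (V(B, A) = (A*(4 - 1*(-1)))*B = (A*(4 + 1))*B = (A*5)*B = (5*A)*B = 5*A*B)
√(V(K(-9), 1/(-220)) + x) = √(5*(-9)²/(-220) + 4*I*√25562) = √(5*(-1/220)*81 + 4*I*√25562) = √(-81/44 + 4*I*√25562)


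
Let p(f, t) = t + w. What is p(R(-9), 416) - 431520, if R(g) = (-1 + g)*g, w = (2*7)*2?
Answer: -431076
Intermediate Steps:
w = 28 (w = 14*2 = 28)
R(g) = g*(-1 + g)
p(f, t) = 28 + t (p(f, t) = t + 28 = 28 + t)
p(R(-9), 416) - 431520 = (28 + 416) - 431520 = 444 - 431520 = -431076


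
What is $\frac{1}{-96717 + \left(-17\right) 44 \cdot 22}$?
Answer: $- \frac{1}{113173} \approx -8.836 \cdot 10^{-6}$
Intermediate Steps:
$\frac{1}{-96717 + \left(-17\right) 44 \cdot 22} = \frac{1}{-96717 - 16456} = \frac{1}{-113173} = - \frac{1}{113173}$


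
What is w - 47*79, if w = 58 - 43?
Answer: -3698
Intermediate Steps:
w = 15
w - 47*79 = 15 - 47*79 = 15 - 3713 = -3698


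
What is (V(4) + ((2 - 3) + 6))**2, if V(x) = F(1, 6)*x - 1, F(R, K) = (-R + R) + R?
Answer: 64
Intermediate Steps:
F(R, K) = R (F(R, K) = 0 + R = R)
V(x) = -1 + x (V(x) = 1*x - 1 = x - 1 = -1 + x)
(V(4) + ((2 - 3) + 6))**2 = ((-1 + 4) + ((2 - 3) + 6))**2 = (3 + (-1 + 6))**2 = (3 + 5)**2 = 8**2 = 64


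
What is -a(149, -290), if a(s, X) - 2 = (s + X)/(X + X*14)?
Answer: -2947/1450 ≈ -2.0324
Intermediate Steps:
a(s, X) = 2 + (X + s)/(15*X) (a(s, X) = 2 + (s + X)/(X + X*14) = 2 + (X + s)/(X + 14*X) = 2 + (X + s)/((15*X)) = 2 + (X + s)*(1/(15*X)) = 2 + (X + s)/(15*X))
-a(149, -290) = -(149 + 31*(-290))/(15*(-290)) = -(-1)*(149 - 8990)/(15*290) = -(-1)*(-8841)/(15*290) = -1*2947/1450 = -2947/1450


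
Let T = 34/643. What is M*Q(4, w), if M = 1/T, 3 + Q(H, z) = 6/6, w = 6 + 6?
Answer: -643/17 ≈ -37.824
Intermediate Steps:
w = 12
T = 34/643 (T = 34*(1/643) = 34/643 ≈ 0.052877)
Q(H, z) = -2 (Q(H, z) = -3 + 6/6 = -3 + 6*(1/6) = -3 + 1 = -2)
M = 643/34 (M = 1/(34/643) = 643/34 ≈ 18.912)
M*Q(4, w) = (643/34)*(-2) = -643/17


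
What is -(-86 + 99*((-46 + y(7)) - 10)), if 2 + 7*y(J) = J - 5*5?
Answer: 41390/7 ≈ 5912.9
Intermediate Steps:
y(J) = -27/7 + J/7 (y(J) = -2/7 + (J - 5*5)/7 = -2/7 + (J - 25)/7 = -2/7 + (-25 + J)/7 = -2/7 + (-25/7 + J/7) = -27/7 + J/7)
-(-86 + 99*((-46 + y(7)) - 10)) = -(-86 + 99*((-46 + (-27/7 + (⅐)*7)) - 10)) = -(-86 + 99*((-46 + (-27/7 + 1)) - 10)) = -(-86 + 99*((-46 - 20/7) - 10)) = -(-86 + 99*(-342/7 - 10)) = -(-86 + 99*(-412/7)) = -(-86 - 40788/7) = -1*(-41390/7) = 41390/7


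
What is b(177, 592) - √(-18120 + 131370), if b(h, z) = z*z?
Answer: 350464 - 5*√4530 ≈ 3.5013e+5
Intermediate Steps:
b(h, z) = z²
b(177, 592) - √(-18120 + 131370) = 592² - √(-18120 + 131370) = 350464 - √113250 = 350464 - 5*√4530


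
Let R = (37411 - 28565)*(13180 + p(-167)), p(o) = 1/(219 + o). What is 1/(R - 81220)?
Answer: 26/3029239983 ≈ 8.5830e-9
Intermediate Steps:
R = 3031351703/26 (R = (37411 - 28565)*(13180 + 1/(219 - 167)) = 8846*(13180 + 1/52) = 8846*(685361/52) = 3031351703/26 ≈ 1.1659e+8)
1/(R - 81220) = 1/(3031351703/26 - 81220) = 1/(3029239983/26) = 26/3029239983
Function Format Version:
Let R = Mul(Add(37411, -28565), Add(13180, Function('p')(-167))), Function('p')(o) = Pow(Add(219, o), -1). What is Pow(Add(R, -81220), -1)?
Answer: Rational(26, 3029239983) ≈ 8.5830e-9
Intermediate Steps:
R = Rational(3031351703, 26) (R = Mul(Add(37411, -28565), Add(13180, Pow(Add(219, -167), -1))) = Mul(8846, Add(13180, Pow(52, -1))) = Mul(8846, Add(13180, Rational(1, 52))) = Mul(8846, Rational(685361, 52)) = Rational(3031351703, 26) ≈ 1.1659e+8)
Pow(Add(R, -81220), -1) = Pow(Add(Rational(3031351703, 26), -81220), -1) = Pow(Rational(3029239983, 26), -1) = Rational(26, 3029239983)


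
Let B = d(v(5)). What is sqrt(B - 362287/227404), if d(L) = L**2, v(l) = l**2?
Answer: sqrt(8059494124263)/113702 ≈ 24.968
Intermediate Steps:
B = 625 (B = (5**2)**2 = 25**2 = 625)
sqrt(B - 362287/227404) = sqrt(625 - 362287/227404) = sqrt(141765213/227404) = sqrt(8059494124263)/113702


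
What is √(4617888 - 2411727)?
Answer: 3*√245129 ≈ 1485.3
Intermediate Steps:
√(4617888 - 2411727) = √2206161 = 3*√245129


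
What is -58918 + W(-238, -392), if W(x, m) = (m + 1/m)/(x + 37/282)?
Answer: -774601795547/13147484 ≈ -58916.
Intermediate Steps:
W(x, m) = (m + 1/m)/(37/282 + x) (W(x, m) = (m + 1/m)/(x + 37*(1/282)) = (m + 1/m)/(x + 37/282) = (m + 1/m)/(37/282 + x))
-58918 + W(-238, -392) = -58918 + 282*(1 + (-392)²)/(-392*(37 + 282*(-238))) = -58918 + 282*(-1/392)*(1 + 153664)/(37 - 67116) = -58918 + 282*(-1/392)*153665/(-67079) = -58918 + 282*(-1/392)*(-1/67079)*153665 = -58918 + 21666765/13147484 = -774601795547/13147484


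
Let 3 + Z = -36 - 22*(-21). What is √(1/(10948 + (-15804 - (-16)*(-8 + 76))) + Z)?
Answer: √1501418946/1884 ≈ 20.567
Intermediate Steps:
Z = 423 (Z = -3 + (-36 - 22*(-21)) = -3 + (-36 + 462) = -3 + 426 = 423)
√(1/(10948 + (-15804 - (-16)*(-8 + 76))) + Z) = √(1/(10948 + (-15804 - (-16)*(-8 + 76))) + 423) = √(1/(10948 + (-15804 - (-16)*68)) + 423) = √(1/(10948 + (-15804 - 1*(-1088))) + 423) = √(1/(10948 + (-15804 + 1088)) + 423) = √(1/(10948 - 14716) + 423) = √(1/(-3768) + 423) = √(-1/3768 + 423) = √(1593863/3768) = √1501418946/1884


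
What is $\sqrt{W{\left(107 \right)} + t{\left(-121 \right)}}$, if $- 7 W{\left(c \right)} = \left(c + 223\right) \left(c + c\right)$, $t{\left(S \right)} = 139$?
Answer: $\frac{i \sqrt{487529}}{7} \approx 99.748 i$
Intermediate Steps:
$W{\left(c \right)} = - \frac{2 c \left(223 + c\right)}{7}$ ($W{\left(c \right)} = - \frac{\left(c + 223\right) \left(c + c\right)}{7} = - \frac{\left(223 + c\right) 2 c}{7} = - \frac{2 c \left(223 + c\right)}{7}$)
$\sqrt{W{\left(107 \right)} + t{\left(-121 \right)}} = \sqrt{\left(- \frac{2}{7}\right) 107 \left(223 + 107\right) + 139} = \sqrt{\left(- \frac{2}{7}\right) 107 \cdot 330 + 139} = \sqrt{- \frac{70620}{7} + 139} = \sqrt{- \frac{69647}{7}} = \frac{i \sqrt{487529}}{7}$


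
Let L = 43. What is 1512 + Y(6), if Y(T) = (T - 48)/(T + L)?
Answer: 10578/7 ≈ 1511.1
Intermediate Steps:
Y(T) = (-48 + T)/(43 + T) (Y(T) = (T - 48)/(T + 43) = (-48 + T)/(43 + T))
1512 + Y(6) = 1512 + (-48 + 6)/(43 + 6) = 1512 - 42/49 = 1512 + (1/49)*(-42) = 1512 - 6/7 = 10578/7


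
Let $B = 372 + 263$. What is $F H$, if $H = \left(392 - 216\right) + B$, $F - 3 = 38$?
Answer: $33251$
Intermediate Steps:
$B = 635$
$F = 41$ ($F = 3 + 38 = 41$)
$H = 811$ ($H = \left(392 - 216\right) + 635 = 176 + 635 = 811$)
$F H = 41 \cdot 811 = 33251$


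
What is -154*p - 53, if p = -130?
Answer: 19967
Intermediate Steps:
-154*p - 53 = -154*(-130) - 53 = 20020 - 53 = 19967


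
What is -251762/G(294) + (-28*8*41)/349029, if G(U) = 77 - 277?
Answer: 43935201149/34902900 ≈ 1258.8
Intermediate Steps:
G(U) = -200
-251762/G(294) + (-28*8*41)/349029 = -251762/(-200) + (-28*8*41)/349029 = -251762*(-1/200) - 224*41*(1/349029) = 125881/100 - 9184*1/349029 = 125881/100 - 9184/349029 = 43935201149/34902900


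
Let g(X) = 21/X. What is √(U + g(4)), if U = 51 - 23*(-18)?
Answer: 3*√209/2 ≈ 21.685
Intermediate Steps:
U = 465 (U = 51 + 414 = 465)
√(U + g(4)) = √(465 + 21/4) = √(1881/4) = 3*√209/2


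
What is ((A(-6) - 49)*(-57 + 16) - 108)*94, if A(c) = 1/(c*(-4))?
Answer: 2142401/12 ≈ 1.7853e+5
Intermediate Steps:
A(c) = -1/(4*c) (A(c) = 1/(-4*c) = -1/(4*c))
((A(-6) - 49)*(-57 + 16) - 108)*94 = ((-¼/(-6) - 49)*(-57 + 16) - 108)*94 = ((-¼*(-⅙) - 49)*(-41) - 108)*94 = ((1/24 - 49)*(-41) - 108)*94 = (-1175/24*(-41) - 108)*94 = (48175/24 - 108)*94 = (45583/24)*94 = 2142401/12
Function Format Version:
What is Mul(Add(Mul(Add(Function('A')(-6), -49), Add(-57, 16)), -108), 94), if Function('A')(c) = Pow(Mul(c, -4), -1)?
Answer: Rational(2142401, 12) ≈ 1.7853e+5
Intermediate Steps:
Function('A')(c) = Mul(Rational(-1, 4), Pow(c, -1)) (Function('A')(c) = Pow(Mul(-4, c), -1) = Mul(Rational(-1, 4), Pow(c, -1)))
Mul(Add(Mul(Add(Function('A')(-6), -49), Add(-57, 16)), -108), 94) = Mul(Add(Mul(Add(Mul(Rational(-1, 4), Pow(-6, -1)), -49), Add(-57, 16)), -108), 94) = Mul(Add(Mul(Add(Mul(Rational(-1, 4), Rational(-1, 6)), -49), -41), -108), 94) = Mul(Add(Mul(Add(Rational(1, 24), -49), -41), -108), 94) = Mul(Add(Mul(Rational(-1175, 24), -41), -108), 94) = Mul(Add(Rational(48175, 24), -108), 94) = Mul(Rational(45583, 24), 94) = Rational(2142401, 12)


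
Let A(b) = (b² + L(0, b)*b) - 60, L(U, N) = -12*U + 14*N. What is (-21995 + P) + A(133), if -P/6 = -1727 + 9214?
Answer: 198358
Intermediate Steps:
A(b) = -60 + 15*b² (A(b) = (b² + (-12*0 + 14*b)*b) - 60 = (b² + (0 + 14*b)*b) - 60 = (b² + (14*b)*b) - 60 = (b² + 14*b²) - 60 = 15*b² - 60 = -60 + 15*b²)
P = -44922 (P = -6*(-1727 + 9214) = -6*7487 = -44922)
(-21995 + P) + A(133) = (-21995 - 44922) + (-60 + 15*133²) = -66917 + (-60 + 15*17689) = -66917 + (-60 + 265335) = -66917 + 265275 = 198358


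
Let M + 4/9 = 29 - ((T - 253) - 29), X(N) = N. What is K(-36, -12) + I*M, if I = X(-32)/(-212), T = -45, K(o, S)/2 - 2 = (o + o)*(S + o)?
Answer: 3324532/477 ≈ 6969.7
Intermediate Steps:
K(o, S) = 4 + 4*o*(S + o) (K(o, S) = 4 + 2*((o + o)*(S + o)) = 4 + 2*((2*o)*(S + o)) = 4 + 2*(2*o*(S + o)) = 4 + 4*o*(S + o))
M = 3200/9 (M = -4/9 + (29 - ((-45 - 253) - 29)) = -4/9 + (29 - (-298 - 29)) = -4/9 + (29 - 1*(-327)) = -4/9 + (29 + 327) = -4/9 + 356 = 3200/9 ≈ 355.56)
I = 8/53 (I = -32/(-212) = -32*(-1/212) = 8/53 ≈ 0.15094)
K(-36, -12) + I*M = (4 + 4*(-36)**2 + 4*(-12)*(-36)) + (8/53)*(3200/9) = (4 + 4*1296 + 1728) + 25600/477 = (4 + 5184 + 1728) + 25600/477 = 6916 + 25600/477 = 3324532/477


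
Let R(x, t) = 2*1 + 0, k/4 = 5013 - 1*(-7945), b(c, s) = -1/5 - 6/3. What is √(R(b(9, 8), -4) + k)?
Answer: √51834 ≈ 227.67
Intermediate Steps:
b(c, s) = -11/5 (b(c, s) = -1*⅕ - 6*⅓ = -⅕ - 2 = -11/5)
k = 51832 (k = 4*(5013 - 1*(-7945)) = 4*(5013 + 7945) = 4*12958 = 51832)
R(x, t) = 2 (R(x, t) = 2 + 0 = 2)
√(R(b(9, 8), -4) + k) = √(2 + 51832) = √51834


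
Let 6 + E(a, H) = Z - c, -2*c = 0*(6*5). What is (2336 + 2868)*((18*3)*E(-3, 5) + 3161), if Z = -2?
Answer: 14201716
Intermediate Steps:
c = 0 (c = -0*6*5 = -0*30 = -½*0 = 0)
E(a, H) = -8 (E(a, H) = -6 + (-2 - 1*0) = -6 + (-2 + 0) = -6 - 2 = -8)
(2336 + 2868)*((18*3)*E(-3, 5) + 3161) = (2336 + 2868)*((18*3)*(-8) + 3161) = 5204*(54*(-8) + 3161) = 5204*(-432 + 3161) = 5204*2729 = 14201716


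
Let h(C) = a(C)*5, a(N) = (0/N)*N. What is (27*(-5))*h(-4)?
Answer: 0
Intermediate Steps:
a(N) = 0 (a(N) = 0*N = 0)
h(C) = 0 (h(C) = 0*5 = 0)
(27*(-5))*h(-4) = (27*(-5))*0 = -135*0 = 0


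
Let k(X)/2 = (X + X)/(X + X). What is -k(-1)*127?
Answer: -254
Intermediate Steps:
k(X) = 2 (k(X) = 2*((X + X)/(X + X)) = 2*((2*X)/((2*X))) = 2*((2*X)*(1/(2*X))) = 2*1 = 2)
-k(-1)*127 = -2*127 = -1*254 = -254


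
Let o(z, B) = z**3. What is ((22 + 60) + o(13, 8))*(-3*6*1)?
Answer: -41022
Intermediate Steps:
((22 + 60) + o(13, 8))*(-3*6*1) = ((22 + 60) + 13**3)*(-3*6*1) = (82 + 2197)*(-18*1) = 2279*(-18) = -41022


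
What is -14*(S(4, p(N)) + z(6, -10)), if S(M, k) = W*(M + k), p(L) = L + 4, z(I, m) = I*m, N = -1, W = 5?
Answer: 350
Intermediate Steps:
p(L) = 4 + L
S(M, k) = 5*M + 5*k (S(M, k) = 5*(M + k) = 5*M + 5*k)
-14*(S(4, p(N)) + z(6, -10)) = -14*((5*4 + 5*(4 - 1)) + 6*(-10)) = -14*((20 + 5*3) - 60) = -14*((20 + 15) - 60) = -14*(35 - 60) = -14*(-25) = 350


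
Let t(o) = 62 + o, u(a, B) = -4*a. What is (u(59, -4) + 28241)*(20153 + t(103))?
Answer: 569005590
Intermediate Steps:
(u(59, -4) + 28241)*(20153 + t(103)) = (-4*59 + 28241)*(20153 + (62 + 103)) = (-236 + 28241)*(20153 + 165) = 28005*20318 = 569005590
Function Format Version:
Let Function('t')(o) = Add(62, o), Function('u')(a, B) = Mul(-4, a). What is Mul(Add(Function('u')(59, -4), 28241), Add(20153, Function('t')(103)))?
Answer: 569005590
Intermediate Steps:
Mul(Add(Function('u')(59, -4), 28241), Add(20153, Function('t')(103))) = Mul(Add(Mul(-4, 59), 28241), Add(20153, Add(62, 103))) = Mul(Add(-236, 28241), Add(20153, 165)) = Mul(28005, 20318) = 569005590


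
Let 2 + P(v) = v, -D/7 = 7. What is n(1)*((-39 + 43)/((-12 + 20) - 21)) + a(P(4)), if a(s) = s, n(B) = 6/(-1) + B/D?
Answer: 2454/637 ≈ 3.8524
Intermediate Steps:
D = -49 (D = -7*7 = -49)
P(v) = -2 + v
n(B) = -6 - B/49 (n(B) = 6/(-1) + B/(-49) = 6*(-1) + B*(-1/49) = -6 - B/49)
n(1)*((-39 + 43)/((-12 + 20) - 21)) + a(P(4)) = (-6 - 1/49*1)*((-39 + 43)/((-12 + 20) - 21)) + (-2 + 4) = (-6 - 1/49)*(4/(8 - 21)) + 2 = -1180/(49*(-13)) + 2 = -1180*(-1)/(49*13) + 2 = -295/49*(-4/13) + 2 = 1180/637 + 2 = 2454/637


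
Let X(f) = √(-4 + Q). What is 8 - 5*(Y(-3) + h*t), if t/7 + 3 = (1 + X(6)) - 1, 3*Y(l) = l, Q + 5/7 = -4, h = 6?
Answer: 643 - 30*I*√427 ≈ 643.0 - 619.92*I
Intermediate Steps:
Q = -33/7 (Q = -5/7 - 4 = -33/7 ≈ -4.7143)
Y(l) = l/3
X(f) = I*√427/7 (X(f) = √(-4 - 33/7) = √(-61/7) = I*√427/7)
t = -21 + I*√427 (t = -21 + 7*((1 + I*√427/7) - 1) = -21 + 7*(I*√427/7) = -21 + I*√427 ≈ -21.0 + 20.664*I)
8 - 5*(Y(-3) + h*t) = 8 - 5*((⅓)*(-3) + 6*(-21 + I*√427)) = 8 - 5*(-1 + (-126 + 6*I*√427)) = 8 - 5*(-127 + 6*I*√427) = 8 + (635 - 30*I*√427) = 643 - 30*I*√427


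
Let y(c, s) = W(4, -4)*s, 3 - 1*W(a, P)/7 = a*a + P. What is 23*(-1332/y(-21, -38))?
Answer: -1702/133 ≈ -12.797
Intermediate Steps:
W(a, P) = 21 - 7*P - 7*a² (W(a, P) = 21 - 7*(a*a + P) = 21 - 7*(a² + P) = 21 - 7*(P + a²) = 21 + (-7*P - 7*a²) = 21 - 7*P - 7*a²)
y(c, s) = -63*s (y(c, s) = (21 - 7*(-4) - 7*4²)*s = (21 + 28 - 7*16)*s = (21 + 28 - 112)*s = -63*s)
23*(-1332/y(-21, -38)) = 23*(-1332/((-63*(-38)))) = 23*(-1332/2394) = 23*(-1332*1/2394) = 23*(-74/133) = -1702/133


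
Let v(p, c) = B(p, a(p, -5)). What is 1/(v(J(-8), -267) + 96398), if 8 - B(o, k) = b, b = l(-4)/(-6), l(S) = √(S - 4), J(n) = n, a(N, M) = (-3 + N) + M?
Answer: 433827/41823525763 - 3*I*√2/83647051526 ≈ 1.0373e-5 - 5.0721e-11*I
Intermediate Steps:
a(N, M) = -3 + M + N
l(S) = √(-4 + S)
b = -I*√2/3 (b = √(-4 - 4)/(-6) = √(-8)*(-⅙) = (2*I*√2)*(-⅙) = -I*√2/3 ≈ -0.4714*I)
B(o, k) = 8 + I*√2/3 (B(o, k) = 8 - (-1)*I*√2/3 = 8 + I*√2/3)
v(p, c) = 8 + I*√2/3
1/(v(J(-8), -267) + 96398) = 1/((8 + I*√2/3) + 96398) = 1/(96406 + I*√2/3)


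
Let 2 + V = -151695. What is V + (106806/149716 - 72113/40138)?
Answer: -16278560967176/107308943 ≈ -1.5170e+5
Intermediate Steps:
V = -151697 (V = -2 - 151695 = -151697)
V + (106806/149716 - 72113/40138) = -151697 + (106806/149716 - 72113/40138) = -151697 + (106806*(1/149716) - 72113*1/40138) = -151697 + (7629/10694 - 72113/40138) = -151697 - 116240905/107308943 = -16278560967176/107308943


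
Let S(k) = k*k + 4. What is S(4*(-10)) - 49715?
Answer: -48111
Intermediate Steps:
S(k) = 4 + k² (S(k) = k² + 4 = 4 + k²)
S(4*(-10)) - 49715 = (4 + (4*(-10))²) - 49715 = (4 + (-40)²) - 49715 = (4 + 1600) - 49715 = 1604 - 49715 = -48111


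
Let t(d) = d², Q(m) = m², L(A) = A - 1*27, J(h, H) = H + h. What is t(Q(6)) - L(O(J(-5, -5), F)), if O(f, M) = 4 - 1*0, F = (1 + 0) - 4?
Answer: 1319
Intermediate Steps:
F = -3 (F = 1 - 4 = -3)
O(f, M) = 4 (O(f, M) = 4 + 0 = 4)
L(A) = -27 + A (L(A) = A - 27 = -27 + A)
t(Q(6)) - L(O(J(-5, -5), F)) = (6²)² - (-27 + 4) = 36² - 1*(-23) = 1296 + 23 = 1319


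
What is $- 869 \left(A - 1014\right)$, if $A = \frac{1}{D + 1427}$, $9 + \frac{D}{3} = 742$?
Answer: $\frac{3195107047}{3626} \approx 8.8117 \cdot 10^{5}$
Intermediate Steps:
$D = 2199$ ($D = -27 + 3 \cdot 742 = -27 + 2226 = 2199$)
$A = \frac{1}{3626}$ ($A = \frac{1}{2199 + 1427} = \frac{1}{3626} \approx 0.00027579$)
$- 869 \left(A - 1014\right) = - 869 \left(\frac{1}{3626} - 1014\right) = \left(-869\right) \left(- \frac{3676763}{3626}\right) = \frac{3195107047}{3626}$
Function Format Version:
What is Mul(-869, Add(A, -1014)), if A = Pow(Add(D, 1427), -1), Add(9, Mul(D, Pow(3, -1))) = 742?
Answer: Rational(3195107047, 3626) ≈ 8.8117e+5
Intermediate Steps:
D = 2199 (D = Add(-27, Mul(3, 742)) = Add(-27, 2226) = 2199)
A = Rational(1, 3626) (A = Pow(Add(2199, 1427), -1) = Pow(3626, -1) = Rational(1, 3626) ≈ 0.00027579)
Mul(-869, Add(A, -1014)) = Mul(-869, Add(Rational(1, 3626), -1014)) = Mul(-869, Rational(-3676763, 3626)) = Rational(3195107047, 3626)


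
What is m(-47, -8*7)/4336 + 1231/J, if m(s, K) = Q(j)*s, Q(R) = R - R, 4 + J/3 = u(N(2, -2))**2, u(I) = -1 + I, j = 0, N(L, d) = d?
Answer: 1231/15 ≈ 82.067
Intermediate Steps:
J = 15 (J = -12 + 3*(-1 - 2)**2 = -12 + 3*(-3)**2 = -12 + 3*9 = -12 + 27 = 15)
Q(R) = 0
m(s, K) = 0 (m(s, K) = 0*s = 0)
m(-47, -8*7)/4336 + 1231/J = 0/4336 + 1231/15 = 0*(1/4336) + 1231*(1/15) = 0 + 1231/15 = 1231/15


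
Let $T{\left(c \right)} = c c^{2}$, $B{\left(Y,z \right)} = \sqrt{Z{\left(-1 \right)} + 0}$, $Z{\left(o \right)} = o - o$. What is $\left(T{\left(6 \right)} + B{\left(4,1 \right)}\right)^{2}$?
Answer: $46656$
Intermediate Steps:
$Z{\left(o \right)} = 0$
$B{\left(Y,z \right)} = 0$ ($B{\left(Y,z \right)} = \sqrt{0 + 0} = \sqrt{0} = 0$)
$T{\left(c \right)} = c^{3}$
$\left(T{\left(6 \right)} + B{\left(4,1 \right)}\right)^{2} = \left(6^{3} + 0\right)^{2} = \left(216 + 0\right)^{2} = 216^{2} = 46656$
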